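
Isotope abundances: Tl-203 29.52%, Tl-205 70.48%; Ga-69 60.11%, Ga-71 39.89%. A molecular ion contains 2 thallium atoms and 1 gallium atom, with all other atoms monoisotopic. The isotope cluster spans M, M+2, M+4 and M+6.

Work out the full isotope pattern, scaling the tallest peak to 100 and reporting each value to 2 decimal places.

Thallium pattern (n=2): 0.08714304 : 0.41611392 : 0.49674304
Gallium pattern (n=1): 0.6011 : 0.3989
Convolve the two distributions (both contribute in 2-u steps):
  M: 0.08714304×0.6011 = 0.052382
  M+2: 0.08714304×0.3989 + 0.41611392×0.6011 = 0.284887
  M+4: 0.41611392×0.3989 + 0.49674304×0.6011 = 0.464580
  M+6: 0.49674304×0.3989 = 0.198151
Scale to base peak (0.464580) = 100: 11.28 : 61.32 : 100.00 : 42.65

11.28 : 61.32 : 100.00 : 42.65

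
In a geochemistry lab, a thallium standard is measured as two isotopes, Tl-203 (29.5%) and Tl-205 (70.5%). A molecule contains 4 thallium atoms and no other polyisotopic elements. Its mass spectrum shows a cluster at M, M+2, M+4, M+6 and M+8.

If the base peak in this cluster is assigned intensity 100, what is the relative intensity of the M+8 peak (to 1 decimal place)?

59.7

(0.295 + 0.705)^4 gives M 0.0076, M+2 0.0724, M+4 0.2595, M+6 0.4135, M+8 0.2470; the largest is M+6.
P(M+6) = C(4,3) × 0.295^1 × 0.705^3 = 4 × 0.2950 × 0.35040263 = 0.413475 (base)
P(M+8) = C(4,4) × 0.295^0 × 0.705^4 = 1 × 1.0000 × 0.24703385 = 0.247034
Relative intensity = 0.247034 / 0.413475 × 100 = 59.7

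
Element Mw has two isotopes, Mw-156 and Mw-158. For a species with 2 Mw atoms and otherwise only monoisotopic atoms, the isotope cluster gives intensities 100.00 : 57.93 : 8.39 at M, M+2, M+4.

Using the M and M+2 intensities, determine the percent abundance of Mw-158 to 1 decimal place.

22.5%

Write p for the Mw-156 fraction. I(M+2)/I(M) = [C(2,1)·p^1·(1−p)] / p^2 = 2·(1−p)/p = 57.93/100.00 = 0.5793
(1−p)/p = 0.5793/2 = 0.2897  ⇒  p = 1/(1 + 0.2897) = 0.7754
Mw-156: 77.5%, Mw-158: 22.5%.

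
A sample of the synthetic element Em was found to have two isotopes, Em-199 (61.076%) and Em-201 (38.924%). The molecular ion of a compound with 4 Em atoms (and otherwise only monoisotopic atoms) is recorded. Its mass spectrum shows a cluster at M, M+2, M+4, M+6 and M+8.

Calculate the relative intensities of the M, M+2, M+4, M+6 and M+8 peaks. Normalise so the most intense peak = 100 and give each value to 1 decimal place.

39.2 : 100.0 : 95.6 : 40.6 : 6.5

Each Em atom is independently Em-199 (p = 0.61076) or Em-201 (q = 0.38924); the cluster is the binomial expansion (p + q)^4.
P(M) = 0.61076^4 = 0.139150
P(M+2) = 4 × 0.61076^3 × 0.38924^1 = 0.354723
P(M+4) = 6 × 0.61076^2 × 0.38924^2 = 0.339100
P(M+6) = 4 × 0.61076^1 × 0.38924^3 = 0.144073
P(M+8) = 0.38924^4 = 0.022955
The M+2 peak is largest (0.354723); scaling to 100 gives 39.2 : 100.0 : 95.6 : 40.6 : 6.5.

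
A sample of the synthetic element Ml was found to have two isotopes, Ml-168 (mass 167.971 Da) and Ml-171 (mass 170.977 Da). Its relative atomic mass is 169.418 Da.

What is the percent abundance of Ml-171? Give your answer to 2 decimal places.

48.14%

With x = fraction of Ml-168 (so Ml-171 is 1 − x):
167.971·x + 170.977·(1 − x) = 169.418
(167.971 − 170.977)·x = 169.418 − 170.977
x = -1.559 / -3.006 = 0.51863 → 51.86% Ml-168, 48.14% Ml-171.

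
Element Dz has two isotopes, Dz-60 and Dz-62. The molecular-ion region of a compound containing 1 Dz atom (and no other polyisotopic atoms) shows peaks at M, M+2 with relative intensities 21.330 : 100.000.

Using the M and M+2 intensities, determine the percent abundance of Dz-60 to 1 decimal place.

17.6%

If p is the fraction of Dz that is Dz-60, then I(M+2)/I(M) = [C(1,1)·p^0·(1−p)] / p^1 = 1·(1−p)/p = 100.000/21.330 = 4.6882
(1−p)/p = 4.6882/1 = 4.6882  ⇒  p = 1/(1 + 4.6882) = 0.1758
Dz-60: 17.6%, Dz-62: 82.4%.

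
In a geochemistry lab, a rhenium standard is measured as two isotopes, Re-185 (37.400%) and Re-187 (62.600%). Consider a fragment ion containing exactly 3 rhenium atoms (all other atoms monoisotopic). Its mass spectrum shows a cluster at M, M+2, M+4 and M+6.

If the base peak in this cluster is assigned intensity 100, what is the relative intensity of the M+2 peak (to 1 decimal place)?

Binomial terms of (0.37400 + 0.62600)^3: M 0.0523, M+2 0.2627, M+4 0.4397, M+6 0.2453 → M+4 is the base peak.
P(M+4) = C(3,2) × 0.37400^1 × 0.62600^2 = 3 × 0.3740 × 0.391876 = 0.439685 (base)
P(M+2) = C(3,1) × 0.37400^2 × 0.62600^1 = 3 × 0.139876 × 0.6260 = 0.262687
Relative intensity = 0.262687 / 0.439685 × 100 = 59.7

59.7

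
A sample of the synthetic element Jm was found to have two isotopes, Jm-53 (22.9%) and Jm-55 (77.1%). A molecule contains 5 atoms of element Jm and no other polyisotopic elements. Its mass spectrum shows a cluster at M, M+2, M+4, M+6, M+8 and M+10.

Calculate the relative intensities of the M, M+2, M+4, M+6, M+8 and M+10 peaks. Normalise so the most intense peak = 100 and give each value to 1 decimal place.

0.2 : 2.6 : 17.6 : 59.4 : 100.0 : 67.3

Each Jm atom is independently Jm-53 (p = 0.229) or Jm-55 (q = 0.771); the cluster is the binomial expansion (p + q)^5.
P(M) = 0.229^5 = 0.000630
P(M+2) = 5 × 0.229^4 × 0.771^1 = 0.010601
P(M+4) = 10 × 0.229^3 × 0.771^2 = 0.071386
P(M+6) = 10 × 0.229^2 × 0.771^3 = 0.240344
P(M+8) = 5 × 0.229^1 × 0.771^4 = 0.404597
P(M+10) = 0.771^5 = 0.272441
The M+8 peak is largest (0.404597); scaling to 100 gives 0.2 : 2.6 : 17.6 : 59.4 : 100.0 : 67.3.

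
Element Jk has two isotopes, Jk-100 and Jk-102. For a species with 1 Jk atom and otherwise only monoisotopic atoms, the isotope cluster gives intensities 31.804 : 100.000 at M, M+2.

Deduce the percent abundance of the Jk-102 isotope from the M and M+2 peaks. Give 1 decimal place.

If p is the fraction of Jk that is Jk-100, then I(M+2)/I(M) = [C(1,1)·p^0·(1−p)] / p^1 = 1·(1−p)/p = 100.000/31.804 = 3.1443
(1−p)/p = 3.1443/1 = 3.1443  ⇒  p = 1/(1 + 3.1443) = 0.2413
Jk-100: 24.1%, Jk-102: 75.9%.

75.9%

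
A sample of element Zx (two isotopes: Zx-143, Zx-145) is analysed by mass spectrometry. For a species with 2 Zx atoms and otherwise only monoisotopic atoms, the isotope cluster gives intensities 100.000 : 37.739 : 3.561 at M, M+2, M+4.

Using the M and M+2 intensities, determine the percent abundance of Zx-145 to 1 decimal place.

15.9%

Let p = fractional abundance of Zx-143. I(M+2)/I(M) = [C(2,1)·p^1·(1−p)] / p^2 = 2·(1−p)/p = 37.739/100.000 = 0.3774
(1−p)/p = 0.3774/2 = 0.1887  ⇒  p = 1/(1 + 0.1887) = 0.8413
Zx-143: 84.1%, Zx-145: 15.9%.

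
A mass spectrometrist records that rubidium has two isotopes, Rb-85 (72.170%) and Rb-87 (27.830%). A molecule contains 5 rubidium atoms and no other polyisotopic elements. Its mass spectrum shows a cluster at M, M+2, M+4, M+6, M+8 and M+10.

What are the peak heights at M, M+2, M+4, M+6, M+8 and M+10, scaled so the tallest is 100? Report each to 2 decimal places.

Each Rb atom is independently Rb-85 (p = 0.72170) or Rb-87 (q = 0.27830); the cluster is the binomial expansion (p + q)^5.
P(M) = 0.72170^5 = 0.195787
P(M+2) = 5 × 0.72170^4 × 0.27830^1 = 0.377494
P(M+4) = 10 × 0.72170^3 × 0.27830^2 = 0.291136
P(M+6) = 10 × 0.72170^2 × 0.27830^3 = 0.112267
P(M+8) = 5 × 0.72170^1 × 0.27830^4 = 0.021646
P(M+10) = 0.27830^5 = 0.001669
The M+2 peak is largest (0.377494); scaling to 100 gives 51.86 : 100.00 : 77.12 : 29.74 : 5.73 : 0.44.

51.86 : 100.00 : 77.12 : 29.74 : 5.73 : 0.44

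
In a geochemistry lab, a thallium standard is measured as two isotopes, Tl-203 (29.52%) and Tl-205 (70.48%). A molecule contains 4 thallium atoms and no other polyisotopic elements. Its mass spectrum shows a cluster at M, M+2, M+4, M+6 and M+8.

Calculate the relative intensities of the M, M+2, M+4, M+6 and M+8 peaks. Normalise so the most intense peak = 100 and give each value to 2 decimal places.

1.84 : 17.54 : 62.83 : 100.00 : 59.69

The 4 Tl atoms are independent, so intensities follow the terms of (0.2952 + 0.7048)^4.
P(M) = 0.2952^4 = 0.007594
P(M+2) = 4 × 0.2952^3 × 0.7048^1 = 0.072523
P(M+4) = 6 × 0.2952^2 × 0.7048^2 = 0.259726
P(M+6) = 4 × 0.2952^1 × 0.7048^3 = 0.413403
P(M+8) = 0.7048^4 = 0.246754
The M+6 peak is largest (0.413403); scaling to 100 gives 1.84 : 17.54 : 62.83 : 100.00 : 59.69.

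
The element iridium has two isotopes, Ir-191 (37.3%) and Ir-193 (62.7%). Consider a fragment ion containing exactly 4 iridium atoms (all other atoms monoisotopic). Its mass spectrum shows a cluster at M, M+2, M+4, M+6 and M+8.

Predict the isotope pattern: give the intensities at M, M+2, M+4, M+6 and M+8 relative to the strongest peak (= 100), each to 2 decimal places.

5.26 : 35.39 : 89.23 : 100.00 : 42.02

Each Ir atom is independently Ir-191 (p = 0.373) or Ir-193 (q = 0.627); the cluster is the binomial expansion (p + q)^4.
P(M) = 0.373^4 = 0.019357
P(M+2) = 4 × 0.373^3 × 0.627^1 = 0.130153
P(M+4) = 6 × 0.373^2 × 0.627^2 = 0.328174
P(M+6) = 4 × 0.373^1 × 0.627^3 = 0.367766
P(M+8) = 0.627^4 = 0.154550
The M+6 peak is largest (0.367766); scaling to 100 gives 5.26 : 35.39 : 89.23 : 100.00 : 42.02.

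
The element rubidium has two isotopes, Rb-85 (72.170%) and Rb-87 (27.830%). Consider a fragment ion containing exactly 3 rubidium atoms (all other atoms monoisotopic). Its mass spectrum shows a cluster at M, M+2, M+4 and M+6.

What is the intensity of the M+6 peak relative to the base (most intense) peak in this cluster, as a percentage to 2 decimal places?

(0.72170 + 0.27830)^3 gives M 0.3759, M+2 0.4349, M+4 0.1677, M+6 0.0216; the largest is M+2.
P(M+2) = C(3,1) × 0.72170^2 × 0.27830^1 = 3 × 0.52085089 × 0.2783 = 0.434858 (base)
P(M+6) = C(3,3) × 0.72170^0 × 0.27830^3 = 1 × 1.0000 × 0.02155458 = 0.021555
Relative intensity = 0.021555 / 0.434858 × 100 = 4.96

4.96%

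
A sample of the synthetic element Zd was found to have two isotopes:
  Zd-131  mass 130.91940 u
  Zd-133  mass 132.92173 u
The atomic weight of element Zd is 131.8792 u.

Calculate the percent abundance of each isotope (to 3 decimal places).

Let x be the fractional abundance of Zd-131; then Zd-133 has abundance 1 − x.
130.91940·x + 132.92173·(1 − x) = 131.8792
(130.91940 − 132.92173)·x = 131.8792 − 132.92173
x = -1.04253 / -2.00233 = 0.52066 → 52.066% Zd-131, 47.934% Zd-133.

Zd-131: 52.066%, Zd-133: 47.934%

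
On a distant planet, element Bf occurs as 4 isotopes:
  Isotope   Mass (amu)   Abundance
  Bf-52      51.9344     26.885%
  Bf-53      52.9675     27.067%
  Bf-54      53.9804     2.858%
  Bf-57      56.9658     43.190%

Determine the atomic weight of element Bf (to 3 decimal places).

Ar = Σ fᵢ·mᵢ = 0.26885 × 51.9344 + 0.27067 × 52.9675 + 0.02858 × 53.9804 + 0.43190 × 56.9658
= 13.96256 + 14.33671 + 1.54276 + 24.60353 = 54.44556 amu

54.446 amu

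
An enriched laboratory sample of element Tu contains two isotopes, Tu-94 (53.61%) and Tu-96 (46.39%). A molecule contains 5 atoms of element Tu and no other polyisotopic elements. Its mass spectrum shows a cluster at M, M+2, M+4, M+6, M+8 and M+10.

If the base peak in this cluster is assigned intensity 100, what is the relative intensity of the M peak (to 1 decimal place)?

13.4

Term probabilities: M 0.0443, M+2 0.1916, M+4 0.3316, M+6 0.2869, M+8 0.1241, M+10 0.0215. Base peak = M+4.
P(M+4) = C(5,2) × 0.5361^3 × 0.4639^2 = 10 × 0.15407686 × 0.21520321 = 0.331578 (base)
P(M) = C(5,0) × 0.5361^5 × 0.4639^0 = 1 × 0.04428218 × 1.0000 = 0.044282
Relative intensity = 0.044282 / 0.331578 × 100 = 13.4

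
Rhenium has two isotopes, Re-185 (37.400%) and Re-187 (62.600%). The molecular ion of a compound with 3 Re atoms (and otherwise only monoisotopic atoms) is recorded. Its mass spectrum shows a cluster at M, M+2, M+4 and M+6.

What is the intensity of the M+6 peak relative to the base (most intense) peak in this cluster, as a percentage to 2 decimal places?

55.79%

Binomial terms of (0.37400 + 0.62600)^3: M 0.0523, M+2 0.2627, M+4 0.4397, M+6 0.2453 → M+4 is the base peak.
P(M+4) = C(3,2) × 0.37400^1 × 0.62600^2 = 3 × 0.3740 × 0.391876 = 0.439685 (base)
P(M+6) = C(3,3) × 0.37400^0 × 0.62600^3 = 1 × 1.0000 × 0.24531438 = 0.245314
Relative intensity = 0.245314 / 0.439685 × 100 = 55.79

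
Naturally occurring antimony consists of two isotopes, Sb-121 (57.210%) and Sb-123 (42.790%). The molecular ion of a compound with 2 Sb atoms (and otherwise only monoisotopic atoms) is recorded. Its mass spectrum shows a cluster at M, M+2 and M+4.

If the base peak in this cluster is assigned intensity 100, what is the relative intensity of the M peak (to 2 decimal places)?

(0.57210 + 0.42790)^2 gives M 0.3273, M+2 0.4896, M+4 0.1831; the largest is M+2.
P(M+2) = C(2,1) × 0.57210^1 × 0.42790^1 = 2 × 0.5721 × 0.4279 = 0.489603 (base)
P(M) = C(2,0) × 0.57210^2 × 0.42790^0 = 1 × 0.32729841 × 1.0000 = 0.327298
Relative intensity = 0.327298 / 0.489603 × 100 = 66.85

66.85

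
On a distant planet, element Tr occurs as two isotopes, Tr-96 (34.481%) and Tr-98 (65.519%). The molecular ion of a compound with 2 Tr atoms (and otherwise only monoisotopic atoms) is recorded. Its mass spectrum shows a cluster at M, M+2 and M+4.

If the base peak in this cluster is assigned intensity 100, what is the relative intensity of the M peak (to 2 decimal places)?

26.31

Binomial terms of (0.34481 + 0.65519)^2: M 0.1189, M+2 0.4518, M+4 0.4293 → M+2 is the base peak.
P(M+2) = C(2,1) × 0.34481^1 × 0.65519^1 = 2 × 0.34481 × 0.65519 = 0.451832 (base)
P(M) = C(2,0) × 0.34481^2 × 0.65519^0 = 1 × 0.11889394 × 1.0000 = 0.118894
Relative intensity = 0.118894 / 0.451832 × 100 = 26.31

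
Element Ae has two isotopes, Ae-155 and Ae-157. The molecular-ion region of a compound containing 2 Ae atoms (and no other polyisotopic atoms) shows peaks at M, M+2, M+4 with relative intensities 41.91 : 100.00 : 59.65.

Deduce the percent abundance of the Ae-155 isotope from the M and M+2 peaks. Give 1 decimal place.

Write p for the Ae-155 fraction. I(M+2)/I(M) = [C(2,1)·p^1·(1−p)] / p^2 = 2·(1−p)/p = 100.00/41.91 = 2.3861
(1−p)/p = 2.3861/2 = 1.1930  ⇒  p = 1/(1 + 1.1930) = 0.4560
Ae-155: 45.6%, Ae-157: 54.4%.

45.6%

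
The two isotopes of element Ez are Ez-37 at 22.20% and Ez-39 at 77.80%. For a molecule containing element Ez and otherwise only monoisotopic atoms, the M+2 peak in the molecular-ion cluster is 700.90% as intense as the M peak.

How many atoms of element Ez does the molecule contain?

With n Ez atoms, P(M+2)/P(M) = C(n,1)·p^(n−1)q / p^n = n·q/p = n · 0.7780/0.2220.
n = 7.0090 × 0.2220/0.7780 = 2.00 ≈ 2

2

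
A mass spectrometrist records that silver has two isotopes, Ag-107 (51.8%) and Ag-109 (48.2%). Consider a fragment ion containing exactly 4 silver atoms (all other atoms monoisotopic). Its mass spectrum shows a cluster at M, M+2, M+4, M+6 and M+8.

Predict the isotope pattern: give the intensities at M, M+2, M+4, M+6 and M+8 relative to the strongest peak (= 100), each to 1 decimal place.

19.2 : 71.6 : 100.0 : 62.0 : 14.4

The 4 Ag atoms are independent, so intensities follow the terms of (0.518 + 0.482)^4.
P(M) = 0.518^4 = 0.071998
P(M+2) = 4 × 0.518^3 × 0.482^1 = 0.267976
P(M+4) = 6 × 0.518^2 × 0.482^2 = 0.374029
P(M+6) = 4 × 0.518^1 × 0.482^3 = 0.232023
P(M+8) = 0.482^4 = 0.053974
The M+4 peak is largest (0.374029); scaling to 100 gives 19.2 : 71.6 : 100.0 : 62.0 : 14.4.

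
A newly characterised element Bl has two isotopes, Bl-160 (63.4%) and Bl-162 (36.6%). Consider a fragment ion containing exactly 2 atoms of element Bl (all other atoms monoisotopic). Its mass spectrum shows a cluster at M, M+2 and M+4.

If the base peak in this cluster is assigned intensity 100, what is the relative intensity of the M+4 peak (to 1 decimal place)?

(0.634 + 0.366)^2 gives M 0.4020, M+2 0.4641, M+4 0.1340; the largest is M+2.
P(M+2) = C(2,1) × 0.634^1 × 0.366^1 = 2 × 0.6340 × 0.3660 = 0.464088 (base)
P(M+4) = C(2,2) × 0.634^0 × 0.366^2 = 1 × 1.0000 × 0.133956 = 0.133956
Relative intensity = 0.133956 / 0.464088 × 100 = 28.9

28.9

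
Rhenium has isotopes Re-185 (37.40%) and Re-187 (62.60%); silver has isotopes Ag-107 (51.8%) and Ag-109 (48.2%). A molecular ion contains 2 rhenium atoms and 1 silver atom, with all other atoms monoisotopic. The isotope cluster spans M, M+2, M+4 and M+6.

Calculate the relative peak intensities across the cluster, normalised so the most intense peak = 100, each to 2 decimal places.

16.90 : 72.31 : 100.00 : 44.06

Rhenium pattern (n=2): 0.139876 : 0.468248 : 0.391876
Silver pattern (n=1): 0.5180 : 0.4820
Convolve the two distributions (both contribute in 2-u steps):
  M: 0.139876×0.5180 = 0.072456
  M+2: 0.139876×0.4820 + 0.468248×0.5180 = 0.309973
  M+4: 0.468248×0.4820 + 0.391876×0.5180 = 0.428687
  M+6: 0.391876×0.4820 = 0.188884
Scale to base peak (0.428687) = 100: 16.90 : 72.31 : 100.00 : 44.06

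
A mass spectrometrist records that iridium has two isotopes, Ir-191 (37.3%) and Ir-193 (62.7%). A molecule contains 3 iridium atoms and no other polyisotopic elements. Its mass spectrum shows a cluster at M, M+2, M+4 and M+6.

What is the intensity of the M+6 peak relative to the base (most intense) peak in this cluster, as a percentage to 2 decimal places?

56.03%

Binomial terms of (0.373 + 0.627)^3: M 0.0519, M+2 0.2617, M+4 0.4399, M+6 0.2465 → M+4 is the base peak.
P(M+4) = C(3,2) × 0.373^1 × 0.627^2 = 3 × 0.3730 × 0.393129 = 0.439911 (base)
P(M+6) = C(3,3) × 0.373^0 × 0.627^3 = 1 × 1.0000 × 0.24649188 = 0.246492
Relative intensity = 0.246492 / 0.439911 × 100 = 56.03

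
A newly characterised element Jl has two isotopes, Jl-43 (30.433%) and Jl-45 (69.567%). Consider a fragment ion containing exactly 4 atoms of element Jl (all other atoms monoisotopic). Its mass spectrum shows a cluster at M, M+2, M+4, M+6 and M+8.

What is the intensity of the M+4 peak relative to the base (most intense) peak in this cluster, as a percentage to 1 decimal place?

65.6%

Term probabilities: M 0.0086, M+2 0.0784, M+4 0.2689, M+6 0.4098, M+8 0.2342. Base peak = M+6.
P(M+6) = C(4,3) × 0.30433^1 × 0.69567^3 = 4 × 0.30433 × 0.33667419 = 0.409840 (base)
P(M+4) = C(4,2) × 0.30433^2 × 0.69567^2 = 6 × 0.09261675 × 0.48395675 = 0.268935
Relative intensity = 0.268935 / 0.409840 × 100 = 65.6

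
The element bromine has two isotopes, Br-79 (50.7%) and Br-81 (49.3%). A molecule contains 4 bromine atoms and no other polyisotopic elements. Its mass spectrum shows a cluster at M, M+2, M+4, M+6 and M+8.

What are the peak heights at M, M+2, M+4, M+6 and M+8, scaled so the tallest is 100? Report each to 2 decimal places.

17.63 : 68.56 : 100.00 : 64.83 : 15.76

The 4 Br atoms are independent, so intensities follow the terms of (0.507 + 0.493)^4.
P(M) = 0.507^4 = 0.066074
P(M+2) = 4 × 0.507^3 × 0.493^1 = 0.256999
P(M+4) = 6 × 0.507^2 × 0.493^2 = 0.374853
P(M+6) = 4 × 0.507^1 × 0.493^3 = 0.243001
P(M+8) = 0.493^4 = 0.059073
The M+4 peak is largest (0.374853); scaling to 100 gives 17.63 : 68.56 : 100.00 : 64.83 : 15.76.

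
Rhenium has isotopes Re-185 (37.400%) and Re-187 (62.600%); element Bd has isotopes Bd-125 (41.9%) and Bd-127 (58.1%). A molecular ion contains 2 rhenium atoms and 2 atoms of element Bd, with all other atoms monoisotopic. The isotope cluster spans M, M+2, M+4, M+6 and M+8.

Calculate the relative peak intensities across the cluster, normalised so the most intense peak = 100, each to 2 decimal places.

7.04 : 43.09 : 98.61 : 100.00 : 37.92

Rhenium pattern (n=2): 0.139876 : 0.468248 : 0.391876
Element Bd pattern (n=2): 0.175561 : 0.486878 : 0.337561
Convolve the two distributions (both contribute in 2-u steps):
  M: 0.139876×0.175561 = 0.024557
  M+2: 0.139876×0.486878 + 0.468248×0.175561 = 0.150309
  M+4: 0.139876×0.337561 + 0.468248×0.486878 + 0.391876×0.175561 = 0.343994
  M+6: 0.468248×0.337561 + 0.391876×0.486878 = 0.348858
  M+8: 0.391876×0.337561 = 0.132282
Scale to base peak (0.348858) = 100: 7.04 : 43.09 : 98.61 : 100.00 : 37.92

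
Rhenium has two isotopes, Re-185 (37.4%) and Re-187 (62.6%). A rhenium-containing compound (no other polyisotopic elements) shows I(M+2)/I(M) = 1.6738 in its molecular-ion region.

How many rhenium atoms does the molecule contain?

1

The M+2/M ratio from n Re atoms is n · q/p = n · 0.626/0.374.
n = 1.6738 × 0.374/0.626 = 1.00 ≈ 1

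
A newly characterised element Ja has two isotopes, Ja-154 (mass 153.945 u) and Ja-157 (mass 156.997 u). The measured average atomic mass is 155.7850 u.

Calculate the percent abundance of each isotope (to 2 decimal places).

Ja-154: 39.71%, Ja-157: 60.29%

Writing the weighted mean with unknown fraction x of Ja-154:
153.945·x + 156.997·(1 − x) = 155.7850
(153.945 − 156.997)·x = 155.7850 − 156.997
x = -1.2120 / -3.052 = 0.39712 → 39.71% Ja-154, 60.29% Ja-157.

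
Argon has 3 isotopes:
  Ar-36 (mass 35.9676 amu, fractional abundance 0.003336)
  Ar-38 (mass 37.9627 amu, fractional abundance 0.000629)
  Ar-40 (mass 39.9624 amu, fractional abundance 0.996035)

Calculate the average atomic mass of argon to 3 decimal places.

39.948 amu

The abundance-weighted mean is 0.003336 × 35.9676 + 0.000629 × 37.9627 + 0.996035 × 39.9624
= 0.11999 + 0.02388 + 39.80395 = 39.94782 amu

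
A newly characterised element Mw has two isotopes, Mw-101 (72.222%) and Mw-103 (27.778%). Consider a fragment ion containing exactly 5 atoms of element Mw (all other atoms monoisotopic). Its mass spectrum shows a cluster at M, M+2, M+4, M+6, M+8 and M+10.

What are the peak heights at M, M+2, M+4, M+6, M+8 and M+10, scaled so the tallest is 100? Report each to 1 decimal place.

52.0 : 100.0 : 76.9 : 29.6 : 5.7 : 0.4

Expanding (0.72222 + 0.27778)^5:
P(M) = 0.72222^5 = 0.196493
P(M+2) = 5 × 0.72222^4 × 0.27778^1 = 0.377876
P(M+4) = 10 × 0.72222^3 × 0.27778^2 = 0.290677
P(M+6) = 10 × 0.72222^2 × 0.27778^3 = 0.111800
P(M+8) = 5 × 0.72222^1 × 0.27778^4 = 0.021500
P(M+10) = 0.27778^5 = 0.001654
The M+2 peak is largest (0.377876); scaling to 100 gives 52.0 : 100.0 : 76.9 : 29.6 : 5.7 : 0.4.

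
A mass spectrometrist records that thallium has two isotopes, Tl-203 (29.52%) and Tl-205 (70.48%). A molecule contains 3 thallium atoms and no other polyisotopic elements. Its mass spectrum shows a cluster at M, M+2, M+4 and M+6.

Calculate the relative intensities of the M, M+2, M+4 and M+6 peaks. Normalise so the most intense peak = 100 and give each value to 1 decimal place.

5.8 : 41.9 : 100.0 : 79.6

The 3 Tl atoms are independent, so intensities follow the terms of (0.2952 + 0.7048)^3.
P(M) = 0.2952^3 = 0.025725
P(M+2) = 3 × 0.2952^2 × 0.7048^1 = 0.184255
P(M+4) = 3 × 0.2952^1 × 0.7048^2 = 0.439916
P(M+6) = 0.7048^3 = 0.350104
The M+4 peak is largest (0.439916); scaling to 100 gives 5.8 : 41.9 : 100.0 : 79.6.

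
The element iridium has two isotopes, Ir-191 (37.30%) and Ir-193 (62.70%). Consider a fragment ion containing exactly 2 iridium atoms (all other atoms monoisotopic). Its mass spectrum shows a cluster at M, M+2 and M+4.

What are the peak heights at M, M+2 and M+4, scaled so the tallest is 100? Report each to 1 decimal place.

29.7 : 100.0 : 84.0

The 2 Ir atoms are independent, so intensities follow the terms of (0.3730 + 0.6270)^2.
P(M) = 0.3730^2 = 0.139129
P(M+2) = 2 × 0.3730^1 × 0.6270^1 = 0.467742
P(M+4) = 0.6270^2 = 0.393129
The M+2 peak is largest (0.467742); scaling to 100 gives 29.7 : 100.0 : 84.0.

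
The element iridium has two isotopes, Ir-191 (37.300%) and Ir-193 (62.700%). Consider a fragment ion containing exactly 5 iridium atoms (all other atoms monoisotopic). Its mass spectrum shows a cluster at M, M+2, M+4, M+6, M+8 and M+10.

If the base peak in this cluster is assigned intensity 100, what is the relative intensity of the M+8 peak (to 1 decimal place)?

84.0

Term probabilities: M 0.0072, M+2 0.0607, M+4 0.2040, M+6 0.3429, M+8 0.2882, M+10 0.0969. Base peak = M+6.
P(M+6) = C(5,3) × 0.37300^2 × 0.62700^3 = 10 × 0.139129 × 0.24649188 = 0.342942 (base)
P(M+8) = C(5,4) × 0.37300^1 × 0.62700^4 = 5 × 0.3730 × 0.15455041 = 0.288237
Relative intensity = 0.288237 / 0.342942 × 100 = 84.0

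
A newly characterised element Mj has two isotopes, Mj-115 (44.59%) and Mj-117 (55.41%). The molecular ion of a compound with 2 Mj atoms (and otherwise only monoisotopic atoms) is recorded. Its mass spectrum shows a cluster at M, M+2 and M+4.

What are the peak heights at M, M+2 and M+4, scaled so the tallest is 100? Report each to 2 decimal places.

The 2 Mj atoms are independent, so intensities follow the terms of (0.4459 + 0.5541)^2.
P(M) = 0.4459^2 = 0.198827
P(M+2) = 2 × 0.4459^1 × 0.5541^1 = 0.494146
P(M+4) = 0.5541^2 = 0.307027
The M+2 peak is largest (0.494146); scaling to 100 gives 40.24 : 100.00 : 62.13.

40.24 : 100.00 : 62.13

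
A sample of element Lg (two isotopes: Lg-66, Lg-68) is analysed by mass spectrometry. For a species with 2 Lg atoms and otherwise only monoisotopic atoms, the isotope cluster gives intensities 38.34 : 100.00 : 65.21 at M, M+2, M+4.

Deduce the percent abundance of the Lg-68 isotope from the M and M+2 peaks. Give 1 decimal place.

56.6%

Write p for the Lg-66 fraction. I(M+2)/I(M) = [C(2,1)·p^1·(1−p)] / p^2 = 2·(1−p)/p = 100.00/38.34 = 2.6082
(1−p)/p = 2.6082/2 = 1.3041  ⇒  p = 1/(1 + 1.3041) = 0.4340
Lg-66: 43.4%, Lg-68: 56.6%.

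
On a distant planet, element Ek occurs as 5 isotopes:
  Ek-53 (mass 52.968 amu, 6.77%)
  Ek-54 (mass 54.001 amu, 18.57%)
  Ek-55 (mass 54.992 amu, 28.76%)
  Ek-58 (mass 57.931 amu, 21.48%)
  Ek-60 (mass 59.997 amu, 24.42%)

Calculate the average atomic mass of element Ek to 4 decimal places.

56.5245 amu

Ar = Σ fᵢ·mᵢ = 0.0677 × 52.968 + 0.1857 × 54.001 + 0.2876 × 54.992 + 0.2148 × 57.931 + 0.2442 × 59.997
= 3.58593 + 10.02799 + 15.81570 + 12.44358 + 14.65127 = 56.52447 amu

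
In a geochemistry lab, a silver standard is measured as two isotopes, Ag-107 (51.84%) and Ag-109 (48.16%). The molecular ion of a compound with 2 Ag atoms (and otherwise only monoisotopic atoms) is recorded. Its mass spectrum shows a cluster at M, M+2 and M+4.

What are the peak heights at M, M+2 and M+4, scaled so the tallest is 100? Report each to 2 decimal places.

53.82 : 100.00 : 46.45

Each Ag atom is independently Ag-107 (p = 0.5184) or Ag-109 (q = 0.4816); the cluster is the binomial expansion (p + q)^2.
P(M) = 0.5184^2 = 0.268739
P(M+2) = 2 × 0.5184^1 × 0.4816^1 = 0.499323
P(M+4) = 0.4816^2 = 0.231939
The M+2 peak is largest (0.499323); scaling to 100 gives 53.82 : 100.00 : 46.45.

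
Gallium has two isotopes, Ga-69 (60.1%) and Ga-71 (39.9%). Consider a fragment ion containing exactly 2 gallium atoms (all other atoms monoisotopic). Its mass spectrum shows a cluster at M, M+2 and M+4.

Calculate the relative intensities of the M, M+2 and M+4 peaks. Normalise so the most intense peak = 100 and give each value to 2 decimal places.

75.31 : 100.00 : 33.19

Each Ga atom is independently Ga-69 (p = 0.601) or Ga-71 (q = 0.399); the cluster is the binomial expansion (p + q)^2.
P(M) = 0.601^2 = 0.361201
P(M+2) = 2 × 0.601^1 × 0.399^1 = 0.479598
P(M+4) = 0.399^2 = 0.159201
The M+2 peak is largest (0.479598); scaling to 100 gives 75.31 : 100.00 : 33.19.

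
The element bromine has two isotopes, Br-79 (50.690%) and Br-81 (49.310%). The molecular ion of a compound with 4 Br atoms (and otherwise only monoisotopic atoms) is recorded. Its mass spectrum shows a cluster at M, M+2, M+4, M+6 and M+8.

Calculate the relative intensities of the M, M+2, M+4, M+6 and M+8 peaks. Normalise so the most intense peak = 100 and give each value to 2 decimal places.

17.61 : 68.53 : 100.00 : 64.85 : 15.77

Each Br atom is independently Br-79 (p = 0.50690) or Br-81 (q = 0.49310); the cluster is the binomial expansion (p + q)^4.
P(M) = 0.50690^4 = 0.066022
P(M+2) = 4 × 0.50690^3 × 0.49310^1 = 0.256899
P(M+4) = 6 × 0.50690^2 × 0.49310^2 = 0.374857
P(M+6) = 4 × 0.50690^1 × 0.49310^3 = 0.243101
P(M+8) = 0.49310^4 = 0.059121
The M+4 peak is largest (0.374857); scaling to 100 gives 17.61 : 68.53 : 100.00 : 64.85 : 15.77.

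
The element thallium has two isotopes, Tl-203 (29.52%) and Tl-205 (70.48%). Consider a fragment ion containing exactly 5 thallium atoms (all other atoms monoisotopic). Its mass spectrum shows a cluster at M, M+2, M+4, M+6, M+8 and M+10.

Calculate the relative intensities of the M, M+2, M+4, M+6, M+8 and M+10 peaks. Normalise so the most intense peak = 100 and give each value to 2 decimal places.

0.62 : 7.35 : 35.09 : 83.77 : 100.00 : 47.75

Each Tl atom is independently Tl-203 (p = 0.2952) or Tl-205 (q = 0.7048); the cluster is the binomial expansion (p + q)^5.
P(M) = 0.2952^5 = 0.002242
P(M+2) = 5 × 0.2952^4 × 0.7048^1 = 0.026761
P(M+4) = 10 × 0.2952^3 × 0.7048^2 = 0.127785
P(M+6) = 10 × 0.2952^2 × 0.7048^3 = 0.305092
P(M+8) = 5 × 0.2952^1 × 0.7048^4 = 0.364208
P(M+10) = 0.7048^5 = 0.173912
The M+8 peak is largest (0.364208); scaling to 100 gives 0.62 : 7.35 : 35.09 : 83.77 : 100.00 : 47.75.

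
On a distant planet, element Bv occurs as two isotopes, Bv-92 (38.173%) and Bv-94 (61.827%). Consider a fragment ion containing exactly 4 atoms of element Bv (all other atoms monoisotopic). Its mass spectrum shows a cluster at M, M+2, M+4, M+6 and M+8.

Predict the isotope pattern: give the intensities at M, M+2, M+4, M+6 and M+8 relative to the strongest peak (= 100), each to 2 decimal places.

Each Bv atom is independently Bv-92 (p = 0.38173) or Bv-94 (q = 0.61827); the cluster is the binomial expansion (p + q)^4.
P(M) = 0.38173^4 = 0.021234
P(M+2) = 4 × 0.38173^3 × 0.61827^1 = 0.137565
P(M+4) = 6 × 0.38173^2 × 0.61827^2 = 0.334211
P(M+6) = 4 × 0.38173^1 × 0.61827^3 = 0.360870
P(M+8) = 0.61827^4 = 0.146121
The M+6 peak is largest (0.360870); scaling to 100 gives 5.88 : 38.12 : 92.61 : 100.00 : 40.49.

5.88 : 38.12 : 92.61 : 100.00 : 40.49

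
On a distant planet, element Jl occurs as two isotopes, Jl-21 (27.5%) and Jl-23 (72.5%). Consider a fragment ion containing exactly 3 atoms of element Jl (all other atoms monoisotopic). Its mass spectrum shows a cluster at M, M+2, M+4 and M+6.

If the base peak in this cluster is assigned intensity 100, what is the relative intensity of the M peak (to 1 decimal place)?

4.8

(0.275 + 0.725)^3 gives M 0.0208, M+2 0.1645, M+4 0.4336, M+6 0.3811; the largest is M+4.
P(M+4) = C(3,2) × 0.275^1 × 0.725^2 = 3 × 0.2750 × 0.525625 = 0.433641 (base)
P(M) = C(3,0) × 0.275^3 × 0.725^0 = 1 × 0.02079688 × 1.0000 = 0.020797
Relative intensity = 0.020797 / 0.433641 × 100 = 4.8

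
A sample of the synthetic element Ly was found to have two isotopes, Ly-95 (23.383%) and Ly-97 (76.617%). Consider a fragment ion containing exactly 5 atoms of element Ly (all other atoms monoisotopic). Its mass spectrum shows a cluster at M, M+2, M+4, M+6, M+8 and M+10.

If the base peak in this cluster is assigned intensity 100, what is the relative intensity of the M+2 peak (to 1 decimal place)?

2.8

Binomial terms of (0.23383 + 0.76617)^5: M 0.0007, M+2 0.0115, M+4 0.0751, M+6 0.2459, M+8 0.4029, M+10 0.2640 → M+8 is the base peak.
P(M+8) = C(5,4) × 0.23383^1 × 0.76617^4 = 5 × 0.23383 × 0.34458833 = 0.402875 (base)
P(M+2) = C(5,1) × 0.23383^4 × 0.76617^1 = 5 × 0.00298952 × 0.76617 = 0.011452
Relative intensity = 0.011452 / 0.402875 × 100 = 2.8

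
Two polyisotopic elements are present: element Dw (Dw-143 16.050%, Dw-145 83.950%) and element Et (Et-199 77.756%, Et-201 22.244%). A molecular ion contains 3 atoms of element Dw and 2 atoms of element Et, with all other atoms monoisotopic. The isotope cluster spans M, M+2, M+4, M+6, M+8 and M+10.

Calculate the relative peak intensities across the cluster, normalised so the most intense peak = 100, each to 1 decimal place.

0.5 : 8.5 : 47.6 : 100.0 : 46.3 : 6.1

Element Dw pattern (n=3): 0.00413452 : 0.06487719 : 0.33934206 : 0.59164623
Element Et pattern (n=2): 0.60459955 : 0.34592089 : 0.04947955
Convolve the two distributions (both contribute in 2-u steps):
  M: 0.00413452×0.60459955 = 0.002500
  M+2: 0.00413452×0.34592089 + 0.06487719×0.60459955 = 0.040655
  M+4: 0.00413452×0.04947955 + 0.06487719×0.34592089 + 0.33934206×0.60459955 = 0.227813
  M+6: 0.06487719×0.04947955 + 0.33934206×0.34592089 + 0.59164623×0.60459955 = 0.478305
  M+8: 0.33934206×0.04947955 + 0.59164623×0.34592089 = 0.221453
  M+10: 0.59164623×0.04947955 = 0.029274
Scale to base peak (0.478305) = 100: 0.5 : 8.5 : 47.6 : 100.0 : 46.3 : 6.1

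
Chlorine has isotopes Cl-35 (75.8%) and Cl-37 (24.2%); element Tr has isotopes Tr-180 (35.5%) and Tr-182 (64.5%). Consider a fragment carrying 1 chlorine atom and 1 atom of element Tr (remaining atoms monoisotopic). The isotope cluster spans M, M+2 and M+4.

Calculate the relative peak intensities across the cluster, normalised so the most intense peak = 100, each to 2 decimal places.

46.81 : 100.00 : 27.15

Chlorine pattern (n=1): 0.7580 : 0.2420
Element Tr pattern (n=1): 0.3550 : 0.6450
Convolve the two distributions (both contribute in 2-u steps):
  M: 0.7580×0.3550 = 0.269090
  M+2: 0.7580×0.6450 + 0.2420×0.3550 = 0.574820
  M+4: 0.2420×0.6450 = 0.156090
Scale to base peak (0.574820) = 100: 46.81 : 100.00 : 27.15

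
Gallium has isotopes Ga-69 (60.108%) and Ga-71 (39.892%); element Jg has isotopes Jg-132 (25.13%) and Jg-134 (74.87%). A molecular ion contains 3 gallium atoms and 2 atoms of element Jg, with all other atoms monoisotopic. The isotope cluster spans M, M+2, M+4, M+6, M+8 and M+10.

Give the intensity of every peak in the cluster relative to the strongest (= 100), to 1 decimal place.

3.9 : 30.8 : 85.4 : 100.0 : 52.1 : 10.0

Gallium pattern (n=3): 0.2171685 : 0.432386 : 0.2869625 : 0.063483
Element Jg pattern (n=2): 0.06315169 : 0.37629662 : 0.56055169
Convolve the two distributions (both contribute in 2-u steps):
  M: 0.2171685×0.06315169 = 0.013715
  M+2: 0.2171685×0.37629662 + 0.432386×0.06315169 = 0.109026
  M+4: 0.2171685×0.56055169 + 0.432386×0.37629662 + 0.2869625×0.06315169 = 0.302562
  M+6: 0.432386×0.56055169 + 0.2869625×0.37629662 + 0.063483×0.06315169 = 0.354367
  M+8: 0.2869625×0.56055169 + 0.063483×0.37629662 = 0.184746
  M+10: 0.063483×0.56055169 = 0.035586
Scale to base peak (0.354367) = 100: 3.9 : 30.8 : 85.4 : 100.0 : 52.1 : 10.0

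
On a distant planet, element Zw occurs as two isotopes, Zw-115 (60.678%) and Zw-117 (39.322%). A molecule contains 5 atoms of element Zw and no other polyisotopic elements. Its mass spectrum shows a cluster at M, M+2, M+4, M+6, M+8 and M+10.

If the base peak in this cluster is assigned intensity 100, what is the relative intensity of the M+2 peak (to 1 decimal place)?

77.2

(0.60678 + 0.39322)^5 gives M 0.0823, M+2 0.2665, M+4 0.3454, M+6 0.2239, M+8 0.0725, M+10 0.0094; the largest is M+4.
P(M+4) = C(5,2) × 0.60678^3 × 0.39322^2 = 10 × 0.22340545 × 0.15462197 = 0.345434 (base)
P(M+2) = C(5,1) × 0.60678^4 × 0.39322^1 = 5 × 0.13555796 × 0.39322 = 0.266521
Relative intensity = 0.266521 / 0.345434 × 100 = 77.2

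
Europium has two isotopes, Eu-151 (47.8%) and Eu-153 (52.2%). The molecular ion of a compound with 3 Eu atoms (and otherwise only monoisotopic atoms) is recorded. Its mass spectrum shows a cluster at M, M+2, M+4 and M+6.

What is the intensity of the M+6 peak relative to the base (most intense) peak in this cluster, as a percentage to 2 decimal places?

36.40%

(0.478 + 0.522)^3 gives M 0.1092, M+2 0.3578, M+4 0.3907, M+6 0.1422; the largest is M+4.
P(M+4) = C(3,2) × 0.478^1 × 0.522^2 = 3 × 0.4780 × 0.272484 = 0.390742 (base)
P(M+6) = C(3,3) × 0.478^0 × 0.522^3 = 1 × 1.0000 × 0.14223665 = 0.142237
Relative intensity = 0.142237 / 0.390742 × 100 = 36.40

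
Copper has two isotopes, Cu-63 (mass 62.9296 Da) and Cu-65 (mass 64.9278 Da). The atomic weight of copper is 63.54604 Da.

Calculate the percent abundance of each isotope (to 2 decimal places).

Cu-63: 69.15%, Cu-65: 30.85%

Writing the weighted mean with unknown fraction x of Cu-63:
62.9296·x + 64.9278·(1 − x) = 63.54604
(62.9296 − 64.9278)·x = 63.54604 − 64.9278
x = -1.38176 / -1.9982 = 0.69150 → 69.15% Cu-63, 30.85% Cu-65.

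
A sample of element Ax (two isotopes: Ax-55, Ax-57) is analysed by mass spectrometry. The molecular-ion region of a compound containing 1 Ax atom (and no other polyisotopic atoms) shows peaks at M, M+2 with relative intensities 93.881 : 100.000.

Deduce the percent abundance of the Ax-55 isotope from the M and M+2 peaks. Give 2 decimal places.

48.42%

Let p = fractional abundance of Ax-55. I(M+2)/I(M) = [C(1,1)·p^0·(1−p)] / p^1 = 1·(1−p)/p = 100.000/93.881 = 1.0652
(1−p)/p = 1.0652/1 = 1.0652  ⇒  p = 1/(1 + 1.0652) = 0.4842
Ax-55: 48.42%, Ax-57: 51.58%.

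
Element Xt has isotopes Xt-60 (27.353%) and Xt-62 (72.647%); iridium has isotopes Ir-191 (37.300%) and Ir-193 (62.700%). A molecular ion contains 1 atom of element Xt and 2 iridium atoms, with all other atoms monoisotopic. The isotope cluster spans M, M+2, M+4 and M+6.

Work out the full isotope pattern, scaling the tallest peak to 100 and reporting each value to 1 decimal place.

Element Xt pattern (n=1): 0.27353 : 0.72647
Iridium pattern (n=2): 0.139129 : 0.467742 : 0.393129
Convolve the two distributions (both contribute in 2-u steps):
  M: 0.27353×0.139129 = 0.038056
  M+2: 0.27353×0.467742 + 0.72647×0.139129 = 0.229015
  M+4: 0.27353×0.393129 + 0.72647×0.467742 = 0.447333
  M+6: 0.72647×0.393129 = 0.285596
Scale to base peak (0.447333) = 100: 8.5 : 51.2 : 100.0 : 63.8

8.5 : 51.2 : 100.0 : 63.8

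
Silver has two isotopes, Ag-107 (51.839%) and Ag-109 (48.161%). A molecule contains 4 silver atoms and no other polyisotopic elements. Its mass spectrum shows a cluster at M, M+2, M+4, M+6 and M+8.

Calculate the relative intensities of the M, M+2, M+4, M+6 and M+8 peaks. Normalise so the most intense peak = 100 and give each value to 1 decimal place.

19.3 : 71.8 : 100.0 : 61.9 : 14.4

Expanding (0.51839 + 0.48161)^4:
P(M) = 0.51839^4 = 0.072215
P(M+2) = 4 × 0.51839^3 × 0.48161^1 = 0.268365
P(M+4) = 6 × 0.51839^2 × 0.48161^2 = 0.373986
P(M+6) = 4 × 0.51839^1 × 0.48161^3 = 0.231634
P(M+8) = 0.48161^4 = 0.053800
The M+4 peak is largest (0.373986); scaling to 100 gives 19.3 : 71.8 : 100.0 : 61.9 : 14.4.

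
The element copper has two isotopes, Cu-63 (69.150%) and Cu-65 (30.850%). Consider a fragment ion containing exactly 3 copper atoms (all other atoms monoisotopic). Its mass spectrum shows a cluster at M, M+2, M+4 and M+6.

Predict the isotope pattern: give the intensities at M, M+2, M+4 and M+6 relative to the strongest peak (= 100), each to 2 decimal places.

The 3 Cu atoms are independent, so intensities follow the terms of (0.69150 + 0.30850)^3.
P(M) = 0.69150^3 = 0.330656
P(M+2) = 3 × 0.69150^2 × 0.30850^1 = 0.442548
P(M+4) = 3 × 0.69150^1 × 0.30850^2 = 0.197435
P(M+6) = 0.30850^3 = 0.029361
The M+2 peak is largest (0.442548); scaling to 100 gives 74.72 : 100.00 : 44.61 : 6.63.

74.72 : 100.00 : 44.61 : 6.63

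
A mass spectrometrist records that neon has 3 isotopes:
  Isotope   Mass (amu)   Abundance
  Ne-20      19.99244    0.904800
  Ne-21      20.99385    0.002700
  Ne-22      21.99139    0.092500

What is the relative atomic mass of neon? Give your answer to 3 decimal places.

20.180 amu

Average mass = Σ (abundance × isotope mass) = 0.904800 × 19.99244 + 0.002700 × 20.99385 + 0.092500 × 21.99139
= 18.089160 + 0.056683 + 2.034204 = 20.180047 amu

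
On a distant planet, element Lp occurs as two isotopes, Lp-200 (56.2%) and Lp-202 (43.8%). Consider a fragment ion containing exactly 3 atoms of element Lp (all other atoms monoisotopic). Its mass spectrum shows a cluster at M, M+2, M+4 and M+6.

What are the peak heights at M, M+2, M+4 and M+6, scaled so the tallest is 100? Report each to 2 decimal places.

Expanding (0.562 + 0.438)^3:
P(M) = 0.562^3 = 0.177504
P(M+2) = 3 × 0.562^2 × 0.438^1 = 0.415019
P(M+4) = 3 × 0.562^1 × 0.438^2 = 0.323449
P(M+6) = 0.438^3 = 0.084028
The M+2 peak is largest (0.415019); scaling to 100 gives 42.77 : 100.00 : 77.94 : 20.25.

42.77 : 100.00 : 77.94 : 20.25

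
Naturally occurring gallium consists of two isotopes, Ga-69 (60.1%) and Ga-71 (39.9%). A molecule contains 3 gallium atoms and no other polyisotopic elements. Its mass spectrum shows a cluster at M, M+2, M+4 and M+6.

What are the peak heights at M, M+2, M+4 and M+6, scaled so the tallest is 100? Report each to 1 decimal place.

Expanding (0.601 + 0.399)^3:
P(M) = 0.601^3 = 0.217082
P(M+2) = 3 × 0.601^2 × 0.399^1 = 0.432358
P(M+4) = 3 × 0.601^1 × 0.399^2 = 0.287039
P(M+6) = 0.399^3 = 0.063521
The M+2 peak is largest (0.432358); scaling to 100 gives 50.2 : 100.0 : 66.4 : 14.7.

50.2 : 100.0 : 66.4 : 14.7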